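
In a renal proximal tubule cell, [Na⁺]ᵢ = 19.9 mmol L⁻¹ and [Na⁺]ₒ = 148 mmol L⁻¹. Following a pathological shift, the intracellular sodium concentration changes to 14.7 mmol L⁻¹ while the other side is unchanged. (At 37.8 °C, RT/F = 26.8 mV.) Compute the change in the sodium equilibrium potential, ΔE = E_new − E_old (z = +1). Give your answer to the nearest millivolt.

E_old = (26.8/1)·ln(148/19.9) = 53.77 mV
E_new = (26.8/1)·ln(148/14.7) = 61.89 mV
ΔE = 61.89 − (53.77) = 8.12 mV

8 mV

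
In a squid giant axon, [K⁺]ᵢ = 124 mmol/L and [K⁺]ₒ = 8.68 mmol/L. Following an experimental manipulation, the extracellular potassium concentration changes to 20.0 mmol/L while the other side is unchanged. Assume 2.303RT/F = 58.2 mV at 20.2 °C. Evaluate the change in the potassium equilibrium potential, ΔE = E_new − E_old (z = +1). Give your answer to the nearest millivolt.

21 mV

E_old = (58.2/1)·log₁₀(8.68/124) = -67.22 mV
E_new = (58.2/1)·log₁₀(20.0/124) = -46.12 mV
ΔE = -46.12 − (-67.22) = 21.10 mV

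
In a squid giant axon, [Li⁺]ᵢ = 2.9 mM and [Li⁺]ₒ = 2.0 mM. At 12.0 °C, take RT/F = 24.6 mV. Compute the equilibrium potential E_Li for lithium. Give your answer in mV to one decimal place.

E = (24.6/z) · ln([Li⁺]_out/[Li⁺]_in) with z = +1.
= (24.6/1) · ln(2.0/2.9) = 24.60 · ln(0.6897)
= 24.60 · (-0.3716) = -9.14 mV

-9.1 mV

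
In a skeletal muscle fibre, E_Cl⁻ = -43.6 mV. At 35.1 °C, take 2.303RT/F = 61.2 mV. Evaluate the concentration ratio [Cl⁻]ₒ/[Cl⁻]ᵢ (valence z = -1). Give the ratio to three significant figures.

5.16

log₁₀([out]/[in]) = E·z/(61.2) = -43.6 × -1 / 61.2 = 0.7124
[out]/[in] = 10^(0.7124) = 5.157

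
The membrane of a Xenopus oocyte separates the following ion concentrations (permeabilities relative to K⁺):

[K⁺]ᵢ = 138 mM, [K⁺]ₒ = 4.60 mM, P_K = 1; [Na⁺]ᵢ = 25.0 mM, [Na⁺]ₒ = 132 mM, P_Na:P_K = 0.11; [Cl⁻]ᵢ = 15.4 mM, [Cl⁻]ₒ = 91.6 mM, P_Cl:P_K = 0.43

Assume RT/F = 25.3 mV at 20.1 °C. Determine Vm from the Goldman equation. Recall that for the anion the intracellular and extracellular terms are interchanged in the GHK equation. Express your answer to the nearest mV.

Vm = 25.3 · ln[(Σ P·[cation]ₒ + Σ P·[anion]ᵢ) / (Σ P·[cation]ᵢ + Σ P·[anion]ₒ)]
Numerator = 1×4.60 + 0.11×132 + 0.43×15.4 = 25.74
Denominator = 1×138 + 0.11×25.0 + 0.43×91.6 = 180.1
Vm = 25.3 · ln(0.1429) = 25.3 × (-1.9456) = -49.22 mV

-49 mV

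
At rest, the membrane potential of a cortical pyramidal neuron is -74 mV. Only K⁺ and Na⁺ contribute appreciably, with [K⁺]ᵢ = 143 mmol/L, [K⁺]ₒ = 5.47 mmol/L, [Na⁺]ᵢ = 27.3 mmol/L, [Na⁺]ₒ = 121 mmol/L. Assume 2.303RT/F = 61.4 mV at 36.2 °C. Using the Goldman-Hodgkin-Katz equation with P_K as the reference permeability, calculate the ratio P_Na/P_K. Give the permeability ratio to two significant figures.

Let α = P_Na/P_K. GHK: Vm = 61.4·log₁₀[(Kₒ + α·Naₒ)/(Kᵢ + α·Naᵢ)].
10^(Vm/61.4) = 10^(-74.0/61.4) = 0.062343
So 0.062343·(Kᵢ + α·Naᵢ) = Kₒ + α·Naₒ → α = (0.062343·143.0 − 5.47) / (121.0 − 0.062343·27.3)
α = (8.915 − 5.47) / (121.0 − 1.702) = 3.445/119.3 = 0.02888

0.029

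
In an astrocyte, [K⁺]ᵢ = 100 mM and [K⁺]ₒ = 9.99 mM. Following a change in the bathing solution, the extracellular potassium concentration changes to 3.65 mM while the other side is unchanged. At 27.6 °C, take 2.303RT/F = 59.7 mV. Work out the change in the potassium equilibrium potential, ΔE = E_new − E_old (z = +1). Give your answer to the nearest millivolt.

-26 mV

E_old = (59.7/1)·log₁₀(9.99/100) = -59.73 mV
E_new = (59.7/1)·log₁₀(3.65/100) = -85.83 mV
ΔE = -85.83 − (-59.73) = -26.11 mV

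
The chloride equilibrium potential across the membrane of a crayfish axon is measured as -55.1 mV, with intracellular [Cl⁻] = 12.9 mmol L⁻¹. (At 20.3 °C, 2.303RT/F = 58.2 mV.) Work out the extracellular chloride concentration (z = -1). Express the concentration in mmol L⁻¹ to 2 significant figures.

Nernst: E = (58.2/-1) · log₁₀([out]/[in]), so log₁₀([out]/[in]) = -55.1 × -1 / 58.2 = 0.9467.
[out]/[in] = 10^(0.9467) = 8.846.
[out] = 8.846 × 12.9 = 114.1 mmol L⁻¹.

110 mmol L⁻¹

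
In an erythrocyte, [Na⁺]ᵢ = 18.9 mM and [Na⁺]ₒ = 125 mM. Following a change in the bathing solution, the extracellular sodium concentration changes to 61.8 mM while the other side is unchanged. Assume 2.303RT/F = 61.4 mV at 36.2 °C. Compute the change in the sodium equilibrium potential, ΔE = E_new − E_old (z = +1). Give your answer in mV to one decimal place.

-18.8 mV

E_old = (61.4/1)·log₁₀(125/18.9) = 50.38 mV
E_new = (61.4/1)·log₁₀(61.8/18.9) = 31.59 mV
ΔE = 31.59 − (50.38) = -18.78 mV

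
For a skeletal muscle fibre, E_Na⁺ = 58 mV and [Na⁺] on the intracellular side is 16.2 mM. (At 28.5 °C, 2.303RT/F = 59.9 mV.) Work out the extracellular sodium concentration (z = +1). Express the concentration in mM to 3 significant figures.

Nernst: E = (59.9/1) · log₁₀([out]/[in]), so log₁₀([out]/[in]) = 58.0 × 1 / 59.9 = 0.9683.
[out]/[in] = 10^(0.9683) = 9.296.
[out] = 9.296 × 16.2 = 150.6 mM.

151 mM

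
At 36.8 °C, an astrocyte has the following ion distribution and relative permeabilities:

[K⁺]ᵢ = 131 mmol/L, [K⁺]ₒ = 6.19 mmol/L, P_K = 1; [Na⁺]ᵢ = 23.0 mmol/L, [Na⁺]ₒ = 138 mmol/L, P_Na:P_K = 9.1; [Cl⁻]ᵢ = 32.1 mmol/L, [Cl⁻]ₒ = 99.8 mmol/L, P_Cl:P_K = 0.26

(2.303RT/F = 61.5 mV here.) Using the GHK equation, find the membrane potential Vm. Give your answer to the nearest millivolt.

33 mV

Vm = 61.5 · log₁₀[(Σ P·[cation]ₒ + Σ P·[anion]ᵢ) / (Σ P·[cation]ᵢ + Σ P·[anion]ₒ)]
Numerator = 1×6.19 + 9.1×138 + 0.26×32.1 = 1270
Denominator = 1×131 + 9.1×23.0 + 0.26×99.8 = 366.2
Vm = 61.5 · log₁₀(3.4685) = 61.5 × (0.5401) = 33.22 mV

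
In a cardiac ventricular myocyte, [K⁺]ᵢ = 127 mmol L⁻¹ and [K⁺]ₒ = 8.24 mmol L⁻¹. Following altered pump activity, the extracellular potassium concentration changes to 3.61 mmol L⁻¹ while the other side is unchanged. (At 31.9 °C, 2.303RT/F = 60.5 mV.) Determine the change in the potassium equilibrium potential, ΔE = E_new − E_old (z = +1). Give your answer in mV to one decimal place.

-21.7 mV

E_old = (60.5/1)·log₁₀(8.24/127) = -71.87 mV
E_new = (60.5/1)·log₁₀(3.61/127) = -93.55 mV
ΔE = -93.55 − (-71.87) = -21.68 mV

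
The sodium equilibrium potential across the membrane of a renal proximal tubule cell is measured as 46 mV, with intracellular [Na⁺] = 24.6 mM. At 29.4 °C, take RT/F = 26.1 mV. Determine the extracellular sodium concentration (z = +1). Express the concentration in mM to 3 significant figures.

Nernst: E = (26.1/1) · ln([out]/[in]), so ln([out]/[in]) = 46.0 × 1 / 26.1 = 1.7625.
[out]/[in] = e^(1.7625) = 5.827.
[out] = 5.827 × 24.6 = 143.3 mM.

143 mM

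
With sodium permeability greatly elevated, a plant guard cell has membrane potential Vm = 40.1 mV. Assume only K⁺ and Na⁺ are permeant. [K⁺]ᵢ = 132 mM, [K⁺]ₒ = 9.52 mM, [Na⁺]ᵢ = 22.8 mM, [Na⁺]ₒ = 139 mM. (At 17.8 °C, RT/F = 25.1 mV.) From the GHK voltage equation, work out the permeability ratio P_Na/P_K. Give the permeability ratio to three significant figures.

Let α = P_Na/P_K. GHK: Vm = 25.1·ln[(Kₒ + α·Naₒ)/(Kᵢ + α·Naᵢ)].
e^(Vm/25.1) = e^(40.1/25.1) = 4.9412
So 4.9412·(Kᵢ + α·Naᵢ) = Kₒ + α·Naₒ → α = (4.9412·132.0 − 9.52) / (139.0 − 4.9412·22.8)
α = (652.2 − 9.52) / (139.0 − 112.7) = 642.7/26.34 = 24.4

24.4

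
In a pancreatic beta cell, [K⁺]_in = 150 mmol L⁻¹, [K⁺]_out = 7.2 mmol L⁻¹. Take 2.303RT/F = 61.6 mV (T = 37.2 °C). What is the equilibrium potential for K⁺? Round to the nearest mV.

-81 mV

E = (61.6/z) · log₁₀([K⁺]_out/[K⁺]_in) with z = +1.
= (61.6/1) · log₁₀(7.2/150) = 61.60 · log₁₀(0.048)
= 61.60 · (-1.3188) = -81.24 mV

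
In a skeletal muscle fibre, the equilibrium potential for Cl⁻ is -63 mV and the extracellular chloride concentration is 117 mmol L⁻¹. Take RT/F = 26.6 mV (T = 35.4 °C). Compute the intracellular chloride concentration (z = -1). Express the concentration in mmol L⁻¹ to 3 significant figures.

11.0 mmol L⁻¹

Nernst: E = (26.6/-1) · ln([out]/[in]), so ln([out]/[in]) = -63.0 × -1 / 26.6 = 2.3684.
[out]/[in] = e^(2.3684) = 10.68.
[in] = 117 / 10.68 = 10.95 mmol L⁻¹.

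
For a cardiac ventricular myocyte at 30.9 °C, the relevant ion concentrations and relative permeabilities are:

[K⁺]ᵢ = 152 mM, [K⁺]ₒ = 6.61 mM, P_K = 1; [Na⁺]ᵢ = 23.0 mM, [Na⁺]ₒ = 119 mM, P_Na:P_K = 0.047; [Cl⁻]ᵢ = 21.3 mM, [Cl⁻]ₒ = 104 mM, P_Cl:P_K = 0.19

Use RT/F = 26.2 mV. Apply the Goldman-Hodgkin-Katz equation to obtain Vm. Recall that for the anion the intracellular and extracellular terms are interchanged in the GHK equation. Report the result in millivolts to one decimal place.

Vm = 26.2 · ln[(Σ P·[cation]ₒ + Σ P·[anion]ᵢ) / (Σ P·[cation]ᵢ + Σ P·[anion]ₒ)]
Numerator = 1×6.61 + 0.047×119 + 0.19×21.3 = 16.25
Denominator = 1×152 + 0.047×23.0 + 0.19×104 = 172.8
Vm = 26.2 · ln(0.094017) = 26.2 × (-2.3643) = -61.94 mV

-61.9 mV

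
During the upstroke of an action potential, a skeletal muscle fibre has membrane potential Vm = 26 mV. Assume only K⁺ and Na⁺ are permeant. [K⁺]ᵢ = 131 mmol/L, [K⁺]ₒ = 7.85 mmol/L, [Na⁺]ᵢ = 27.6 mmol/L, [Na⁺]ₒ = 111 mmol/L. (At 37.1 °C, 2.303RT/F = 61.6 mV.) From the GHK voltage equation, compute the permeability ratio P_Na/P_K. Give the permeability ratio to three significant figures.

Let α = P_Na/P_K. GHK: Vm = 61.6·log₁₀[(Kₒ + α·Naₒ)/(Kᵢ + α·Naᵢ)].
10^(Vm/61.6) = 10^(26.0/61.6) = 2.6429
So 2.6429·(Kᵢ + α·Naᵢ) = Kₒ + α·Naₒ → α = (2.6429·131.0 − 7.85) / (111.0 − 2.6429·27.6)
α = (346.2 − 7.85) / (111.0 − 72.94) = 338.4/38.06 = 8.891

8.89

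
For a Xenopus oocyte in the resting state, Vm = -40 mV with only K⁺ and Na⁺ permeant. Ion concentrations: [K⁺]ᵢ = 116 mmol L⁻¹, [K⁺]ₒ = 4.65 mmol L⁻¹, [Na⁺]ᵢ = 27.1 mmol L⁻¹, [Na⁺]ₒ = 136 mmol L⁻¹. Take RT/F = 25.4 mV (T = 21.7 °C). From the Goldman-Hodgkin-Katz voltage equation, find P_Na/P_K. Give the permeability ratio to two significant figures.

Let α = P_Na/P_K. GHK: Vm = 25.4·ln[(Kₒ + α·Naₒ)/(Kᵢ + α·Naᵢ)].
e^(Vm/25.4) = e^(-40.0/25.4) = 0.20705
So 0.20705·(Kᵢ + α·Naᵢ) = Kₒ + α·Naₒ → α = (0.20705·116.0 − 4.65) / (136.0 − 0.20705·27.1)
α = (24.02 − 4.65) / (136.0 − 5.611) = 19.37/130.4 = 0.1485

0.15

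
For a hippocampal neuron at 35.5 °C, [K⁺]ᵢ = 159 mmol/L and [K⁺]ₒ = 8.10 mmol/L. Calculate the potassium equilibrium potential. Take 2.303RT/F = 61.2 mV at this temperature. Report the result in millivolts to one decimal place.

-79.1 mV

E = (61.2/z) · log₁₀([K⁺]_out/[K⁺]_in) with z = +1.
= (61.2/1) · log₁₀(8.10/159) = 61.20 · log₁₀(0.05094)
= 61.20 · (-1.2929) = -79.13 mV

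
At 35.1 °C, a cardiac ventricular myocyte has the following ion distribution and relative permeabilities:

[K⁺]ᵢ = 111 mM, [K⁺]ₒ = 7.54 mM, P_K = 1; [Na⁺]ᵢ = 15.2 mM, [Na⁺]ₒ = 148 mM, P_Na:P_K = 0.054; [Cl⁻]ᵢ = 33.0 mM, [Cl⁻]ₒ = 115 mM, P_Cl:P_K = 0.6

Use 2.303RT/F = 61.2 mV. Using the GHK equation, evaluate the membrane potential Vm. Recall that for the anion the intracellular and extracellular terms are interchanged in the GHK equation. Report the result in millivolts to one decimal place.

Vm = 61.2 · log₁₀[(Σ P·[cation]ₒ + Σ P·[anion]ᵢ) / (Σ P·[cation]ᵢ + Σ P·[anion]ₒ)]
Numerator = 1×7.54 + 0.054×148 + 0.6×33.0 = 35.33
Denominator = 1×111 + 0.054×15.2 + 0.6×115 = 180.8
Vm = 61.2 · log₁₀(0.1954) = 61.2 × (-0.7091) = -43.40 mV

-43.4 mV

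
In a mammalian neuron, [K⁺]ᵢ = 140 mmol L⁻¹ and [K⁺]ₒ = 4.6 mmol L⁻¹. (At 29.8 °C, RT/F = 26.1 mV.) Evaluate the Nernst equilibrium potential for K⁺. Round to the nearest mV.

E = (26.1/z) · ln([K⁺]_out/[K⁺]_in) with z = +1.
= (26.1/1) · ln(4.6/140) = 26.10 · ln(0.03286)
= 26.10 · (-3.4156) = -89.15 mV

-89 mV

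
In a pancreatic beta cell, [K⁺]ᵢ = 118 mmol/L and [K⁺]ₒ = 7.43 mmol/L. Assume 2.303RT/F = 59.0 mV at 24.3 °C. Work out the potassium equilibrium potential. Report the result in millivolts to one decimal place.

E = (59.0/z) · log₁₀([K⁺]_out/[K⁺]_in) with z = +1.
= (59.0/1) · log₁₀(7.43/118) = 59.00 · log₁₀(0.06297)
= 59.00 · (-1.2009) = -70.85 mV

-70.9 mV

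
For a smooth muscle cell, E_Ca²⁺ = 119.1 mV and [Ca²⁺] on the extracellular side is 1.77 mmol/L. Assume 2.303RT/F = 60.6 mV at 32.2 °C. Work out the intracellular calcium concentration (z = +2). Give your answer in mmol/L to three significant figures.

Nernst: E = (60.6/2) · log₁₀([out]/[in]), so log₁₀([out]/[in]) = 119.1 × 2 / 60.6 = 3.9307.
[out]/[in] = 10^(3.9307) = 8525.
[in] = 1.77 / 8525 = 0.0002076 mmol/L.

0.000208 mmol/L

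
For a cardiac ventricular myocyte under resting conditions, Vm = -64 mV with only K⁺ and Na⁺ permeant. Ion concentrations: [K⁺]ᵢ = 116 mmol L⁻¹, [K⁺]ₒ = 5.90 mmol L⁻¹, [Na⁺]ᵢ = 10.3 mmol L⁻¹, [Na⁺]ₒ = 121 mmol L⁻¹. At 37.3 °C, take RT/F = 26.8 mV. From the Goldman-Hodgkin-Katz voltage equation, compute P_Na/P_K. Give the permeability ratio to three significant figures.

0.0396

Let α = P_Na/P_K. GHK: Vm = 26.8·ln[(Kₒ + α·Naₒ)/(Kᵢ + α·Naᵢ)].
e^(Vm/26.8) = e^(-64.0/26.8) = 0.091808
So 0.091808·(Kᵢ + α·Naᵢ) = Kₒ + α·Naₒ → α = (0.091808·116.0 − 5.9) / (121.0 − 0.091808·10.3)
α = (10.65 − 5.9) / (121.0 − 0.9456) = 4.75/120.1 = 0.03956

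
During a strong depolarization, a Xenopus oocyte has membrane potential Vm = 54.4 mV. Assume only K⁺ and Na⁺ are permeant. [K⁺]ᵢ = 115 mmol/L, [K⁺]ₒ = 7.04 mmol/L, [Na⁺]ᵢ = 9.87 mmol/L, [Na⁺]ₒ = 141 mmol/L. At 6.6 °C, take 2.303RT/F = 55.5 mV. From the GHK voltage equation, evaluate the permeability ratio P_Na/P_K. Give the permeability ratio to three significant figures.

23.4

Let α = P_Na/P_K. GHK: Vm = 55.5·log₁₀[(Kₒ + α·Naₒ)/(Kᵢ + α·Naᵢ)].
10^(Vm/55.5) = 10^(54.4/55.5) = 9.5539
So 9.5539·(Kᵢ + α·Naᵢ) = Kₒ + α·Naₒ → α = (9.5539·115.0 − 7.04) / (141.0 − 9.5539·9.87)
α = (1099 − 7.04) / (141.0 − 94.3) = 1092/46.7 = 23.37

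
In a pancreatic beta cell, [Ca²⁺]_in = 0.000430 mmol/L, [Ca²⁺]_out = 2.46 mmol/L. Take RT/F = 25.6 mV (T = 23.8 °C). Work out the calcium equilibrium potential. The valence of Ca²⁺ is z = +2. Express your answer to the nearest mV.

111 mV

E = (25.6/z) · ln([Ca²⁺]_out/[Ca²⁺]_in) with z = +2.
= (25.6/2) · ln(2.46/0.000430) = 12.80 · ln(5721)
= 12.80 · (8.6519) = 110.74 mV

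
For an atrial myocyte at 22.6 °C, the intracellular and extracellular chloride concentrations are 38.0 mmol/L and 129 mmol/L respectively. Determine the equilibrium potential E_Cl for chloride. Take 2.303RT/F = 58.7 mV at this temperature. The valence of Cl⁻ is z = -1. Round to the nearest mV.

-31 mV

E = (58.7/z) · log₁₀([Cl⁻]_out/[Cl⁻]_in) with z = -1.
For an anion, dividing by z = -1 reverses the sign.
= (58.7/-1) · log₁₀(129/38.0) = -58.70 · log₁₀(3.395)
= -58.70 · (0.5308) = -31.16 mV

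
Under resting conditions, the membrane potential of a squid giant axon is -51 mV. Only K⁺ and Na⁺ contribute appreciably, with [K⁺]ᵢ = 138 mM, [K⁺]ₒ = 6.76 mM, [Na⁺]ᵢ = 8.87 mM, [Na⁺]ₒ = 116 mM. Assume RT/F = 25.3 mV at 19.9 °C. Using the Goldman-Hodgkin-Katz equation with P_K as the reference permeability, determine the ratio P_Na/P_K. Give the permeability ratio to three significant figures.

Let α = P_Na/P_K. GHK: Vm = 25.3·ln[(Kₒ + α·Naₒ)/(Kᵢ + α·Naᵢ)].
e^(Vm/25.3) = e^(-51.0/25.3) = 0.13321
So 0.13321·(Kᵢ + α·Naᵢ) = Kₒ + α·Naₒ → α = (0.13321·138.0 − 6.76) / (116.0 − 0.13321·8.87)
α = (18.38 − 6.76) / (116.0 − 1.182) = 11.62/114.8 = 0.1012

0.101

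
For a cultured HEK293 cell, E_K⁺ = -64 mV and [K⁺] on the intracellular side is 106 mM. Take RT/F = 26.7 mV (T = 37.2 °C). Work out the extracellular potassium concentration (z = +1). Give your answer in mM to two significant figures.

Nernst: E = (26.7/1) · ln([out]/[in]), so ln([out]/[in]) = -64.0 × 1 / 26.7 = -2.3970.
[out]/[in] = e^(-2.3970) = 0.09099.
[out] = 0.09099 × 106 = 9.645 mM.

9.6 mM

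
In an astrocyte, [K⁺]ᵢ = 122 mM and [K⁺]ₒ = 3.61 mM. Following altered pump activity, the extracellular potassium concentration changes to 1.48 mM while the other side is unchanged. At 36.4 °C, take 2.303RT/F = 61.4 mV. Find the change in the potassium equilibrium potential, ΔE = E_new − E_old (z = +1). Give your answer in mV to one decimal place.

-23.8 mV

E_old = (61.4/1)·log₁₀(3.61/122) = -93.87 mV
E_new = (61.4/1)·log₁₀(1.48/122) = -117.65 mV
ΔE = -117.65 − (-93.87) = -23.78 mV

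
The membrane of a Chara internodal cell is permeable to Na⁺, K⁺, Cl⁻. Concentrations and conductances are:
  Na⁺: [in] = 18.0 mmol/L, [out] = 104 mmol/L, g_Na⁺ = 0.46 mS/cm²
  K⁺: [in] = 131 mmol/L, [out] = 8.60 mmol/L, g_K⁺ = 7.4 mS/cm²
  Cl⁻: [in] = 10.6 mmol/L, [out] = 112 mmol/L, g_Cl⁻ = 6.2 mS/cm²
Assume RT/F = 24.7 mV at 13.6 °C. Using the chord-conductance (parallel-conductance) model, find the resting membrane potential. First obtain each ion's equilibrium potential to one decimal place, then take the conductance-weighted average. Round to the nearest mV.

E_Na⁺ = (24.7/1)·ln(104/18.0) = 43.3 mV
E_K⁺ = (24.7/1)·ln(8.60/131) = -67.3 mV
E_Cl⁻ = (24.7/-1)·ln(112/10.6) = -58.2 mV
Vm = (Σ gᵢEᵢ)/(Σ gᵢ) = (0.46·43.3 + 7.4·-67.3 + 6.2·-58.2) / (0.46 + 7.4 + 6.2)
= -838.94 / 14.06 = -59.67 mV

-60 mV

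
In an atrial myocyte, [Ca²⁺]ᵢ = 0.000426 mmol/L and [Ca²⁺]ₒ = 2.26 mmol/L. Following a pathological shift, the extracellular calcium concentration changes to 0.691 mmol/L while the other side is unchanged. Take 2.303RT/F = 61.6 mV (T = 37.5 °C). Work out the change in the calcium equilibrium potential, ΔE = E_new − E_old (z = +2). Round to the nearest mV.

-16 mV

E_old = (61.6/2)·log₁₀(2.26/0.000426) = 114.72 mV
E_new = (61.6/2)·log₁₀(0.691/0.000426) = 98.87 mV
ΔE = 98.87 − (114.72) = -15.85 mV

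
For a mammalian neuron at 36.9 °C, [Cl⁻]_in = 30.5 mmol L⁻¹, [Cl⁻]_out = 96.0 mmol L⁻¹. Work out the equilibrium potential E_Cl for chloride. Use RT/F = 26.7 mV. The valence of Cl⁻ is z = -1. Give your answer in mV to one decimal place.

E = (26.7/z) · ln([Cl⁻]_out/[Cl⁻]_in) with z = -1.
For an anion, dividing by z = -1 reverses the sign.
= (26.7/-1) · ln(96.0/30.5) = -26.70 · ln(3.148)
= -26.70 · (1.1466) = -30.61 mV

-30.6 mV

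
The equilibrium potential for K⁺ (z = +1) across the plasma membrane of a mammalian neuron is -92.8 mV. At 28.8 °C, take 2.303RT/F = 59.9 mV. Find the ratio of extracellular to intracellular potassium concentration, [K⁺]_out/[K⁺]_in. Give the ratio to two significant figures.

0.028

log₁₀([out]/[in]) = E·z/(59.9) = -92.8 × 1 / 59.9 = -1.5492
[out]/[in] = 10^(-1.5492) = 0.02823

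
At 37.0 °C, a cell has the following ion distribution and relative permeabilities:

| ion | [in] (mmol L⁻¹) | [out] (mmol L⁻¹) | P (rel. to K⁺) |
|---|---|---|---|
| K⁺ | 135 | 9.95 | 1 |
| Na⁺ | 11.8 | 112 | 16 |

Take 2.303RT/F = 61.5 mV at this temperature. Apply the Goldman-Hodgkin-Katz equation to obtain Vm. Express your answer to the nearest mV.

Vm = 61.5 · log₁₀[(Σ P·[cation]ₒ + Σ P·[anion]ᵢ) / (Σ P·[cation]ᵢ + Σ P·[anion]ₒ)]
Numerator = 1×9.95 + 16×112 = 1802
Denominator = 1×135 + 16×11.8 = 323.8
Vm = 61.5 · log₁₀(5.565) = 61.5 × (0.7455) = 45.85 mV

46 mV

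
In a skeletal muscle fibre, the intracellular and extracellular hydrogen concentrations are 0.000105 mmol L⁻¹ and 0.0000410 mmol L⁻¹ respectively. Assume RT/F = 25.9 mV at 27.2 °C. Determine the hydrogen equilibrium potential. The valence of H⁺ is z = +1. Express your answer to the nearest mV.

E = (25.9/z) · ln([H⁺]_out/[H⁺]_in) with z = +1.
= (25.9/1) · ln(0.0000410/0.000105) = 25.90 · ln(0.3905)
= 25.90 · (-0.9404) = -24.36 mV

-24 mV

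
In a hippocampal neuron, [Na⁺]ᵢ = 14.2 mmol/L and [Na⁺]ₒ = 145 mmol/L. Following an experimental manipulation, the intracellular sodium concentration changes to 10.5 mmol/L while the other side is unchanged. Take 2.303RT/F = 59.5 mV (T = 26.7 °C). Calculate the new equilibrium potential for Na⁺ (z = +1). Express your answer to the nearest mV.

After the shift: [Na⁺]_out = 145, [Na⁺]_in = 10.5 mmol/L.
E_new = (59.5/1)·log₁₀(145/10.5) = 59.50 · (1.1402) = 67.84 mV

68 mV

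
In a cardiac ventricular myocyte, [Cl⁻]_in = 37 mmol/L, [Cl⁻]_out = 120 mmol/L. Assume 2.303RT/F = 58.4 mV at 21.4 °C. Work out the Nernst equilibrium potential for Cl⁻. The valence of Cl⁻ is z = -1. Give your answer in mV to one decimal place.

E = (58.4/z) · log₁₀([Cl⁻]_out/[Cl⁻]_in) with z = -1.
For an anion, dividing by z = -1 reverses the sign.
= (58.4/-1) · log₁₀(120/37) = -58.40 · log₁₀(3.243)
= -58.40 · (0.5110) = -29.84 mV

-29.8 mV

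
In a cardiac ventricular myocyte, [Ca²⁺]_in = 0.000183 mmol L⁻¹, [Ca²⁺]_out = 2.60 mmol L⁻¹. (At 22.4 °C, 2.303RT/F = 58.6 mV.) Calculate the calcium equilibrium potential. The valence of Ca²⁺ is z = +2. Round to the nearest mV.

E = (58.6/z) · log₁₀([Ca²⁺]_out/[Ca²⁺]_in) with z = +2.
= (58.6/2) · log₁₀(2.60/0.000183) = 29.30 · log₁₀(1.421e+04)
= 29.30 · (4.1525) = 121.67 mV

122 mV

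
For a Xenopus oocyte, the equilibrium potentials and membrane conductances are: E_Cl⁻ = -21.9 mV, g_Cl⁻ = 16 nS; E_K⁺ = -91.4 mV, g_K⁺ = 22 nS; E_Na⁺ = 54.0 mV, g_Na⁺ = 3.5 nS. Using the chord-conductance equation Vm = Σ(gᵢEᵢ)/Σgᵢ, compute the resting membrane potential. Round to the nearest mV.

Σ gᵢEᵢ = 16·(-21.9) + 22·(-91.4) + 3.5·(54.0) = -2172.20
Σ gᵢ = 16 + 22 + 3.5 = 41.5
Vm = -2172.20 / 41.5 = -52.34 mV

-52 mV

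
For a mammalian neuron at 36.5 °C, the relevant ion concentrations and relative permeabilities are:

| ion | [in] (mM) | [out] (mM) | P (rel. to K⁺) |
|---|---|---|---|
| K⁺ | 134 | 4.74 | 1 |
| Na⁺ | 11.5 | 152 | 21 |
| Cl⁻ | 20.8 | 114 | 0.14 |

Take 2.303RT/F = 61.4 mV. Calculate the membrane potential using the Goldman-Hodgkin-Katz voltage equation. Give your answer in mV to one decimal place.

Vm = 61.4 · log₁₀[(Σ P·[cation]ₒ + Σ P·[anion]ᵢ) / (Σ P·[cation]ᵢ + Σ P·[anion]ₒ)]
Numerator = 1×4.74 + 21×152 + 0.14×20.8 = 3200
Denominator = 1×134 + 21×11.5 + 0.14×114 = 391.5
Vm = 61.4 · log₁₀(8.1736) = 61.4 × (0.9124) = 56.02 mV

56.0 mV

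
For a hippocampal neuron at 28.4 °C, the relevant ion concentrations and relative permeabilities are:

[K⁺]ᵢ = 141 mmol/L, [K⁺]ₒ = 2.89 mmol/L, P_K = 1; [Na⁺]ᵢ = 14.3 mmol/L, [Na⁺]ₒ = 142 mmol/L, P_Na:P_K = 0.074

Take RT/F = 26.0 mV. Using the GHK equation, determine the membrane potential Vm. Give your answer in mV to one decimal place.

Vm = 26.0 · ln[(Σ P·[cation]ₒ + Σ P·[anion]ᵢ) / (Σ P·[cation]ᵢ + Σ P·[anion]ₒ)]
Numerator = 1×2.89 + 0.074×142 = 13.4
Denominator = 1×141 + 0.074×14.3 = 142.1
Vm = 26.0 · ln(0.094313) = 26.0 × (-2.3611) = -61.39 mV

-61.4 mV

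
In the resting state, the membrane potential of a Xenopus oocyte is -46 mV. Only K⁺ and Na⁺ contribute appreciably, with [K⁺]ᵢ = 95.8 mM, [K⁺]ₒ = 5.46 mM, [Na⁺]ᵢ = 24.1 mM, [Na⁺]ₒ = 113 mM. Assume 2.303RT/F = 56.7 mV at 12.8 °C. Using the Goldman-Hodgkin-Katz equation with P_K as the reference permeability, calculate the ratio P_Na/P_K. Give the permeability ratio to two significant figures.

Let α = P_Na/P_K. GHK: Vm = 56.7·log₁₀[(Kₒ + α·Naₒ)/(Kᵢ + α·Naᵢ)].
10^(Vm/56.7) = 10^(-46.0/56.7) = 0.15442
So 0.15442·(Kᵢ + α·Naᵢ) = Kₒ + α·Naₒ → α = (0.15442·95.8 − 5.46) / (113.0 − 0.15442·24.1)
α = (14.79 − 5.46) / (113.0 − 3.722) = 9.334/109.3 = 0.08541

0.085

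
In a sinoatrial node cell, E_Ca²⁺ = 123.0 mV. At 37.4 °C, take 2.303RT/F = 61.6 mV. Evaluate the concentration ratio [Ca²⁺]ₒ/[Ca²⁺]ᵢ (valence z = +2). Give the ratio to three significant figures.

9850

log₁₀([out]/[in]) = E·z/(61.6) = 123.0 × 2 / 61.6 = 3.9935
[out]/[in] = 10^(3.9935) = 9852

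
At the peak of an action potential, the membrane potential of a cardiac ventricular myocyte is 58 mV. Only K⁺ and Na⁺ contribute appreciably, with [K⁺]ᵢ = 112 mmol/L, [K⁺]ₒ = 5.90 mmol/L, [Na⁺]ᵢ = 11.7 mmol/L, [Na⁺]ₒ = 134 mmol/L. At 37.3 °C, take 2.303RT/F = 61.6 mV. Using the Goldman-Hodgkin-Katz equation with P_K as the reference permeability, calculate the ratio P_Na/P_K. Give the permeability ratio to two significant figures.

Let α = P_Na/P_K. GHK: Vm = 61.6·log₁₀[(Kₒ + α·Naₒ)/(Kᵢ + α·Naᵢ)].
10^(Vm/61.6) = 10^(58.0/61.6) = 8.7409
So 8.7409·(Kᵢ + α·Naᵢ) = Kₒ + α·Naₒ → α = (8.7409·112.0 − 5.9) / (134.0 − 8.7409·11.7)
α = (979 − 5.9) / (134.0 − 102.3) = 973.1/31.73 = 30.67

31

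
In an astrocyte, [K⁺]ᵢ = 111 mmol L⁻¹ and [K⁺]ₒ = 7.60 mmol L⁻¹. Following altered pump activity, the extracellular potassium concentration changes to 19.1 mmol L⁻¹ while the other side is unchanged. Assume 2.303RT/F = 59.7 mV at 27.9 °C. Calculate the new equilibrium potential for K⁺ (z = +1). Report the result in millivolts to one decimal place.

-45.6 mV

After the shift: [K⁺]_out = 19.1, [K⁺]_in = 111 mmol L⁻¹.
E_new = (59.7/1)·log₁₀(19.1/111) = 59.70 · (-0.7643) = -45.63 mV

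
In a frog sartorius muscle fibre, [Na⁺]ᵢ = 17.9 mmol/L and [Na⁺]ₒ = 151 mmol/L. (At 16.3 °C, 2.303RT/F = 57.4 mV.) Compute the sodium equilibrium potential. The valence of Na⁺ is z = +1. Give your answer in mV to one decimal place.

E = (57.4/z) · log₁₀([Na⁺]_out/[Na⁺]_in) with z = +1.
= (57.4/1) · log₁₀(151/17.9) = 57.40 · log₁₀(8.436)
= 57.40 · (0.9261) = 53.16 mV

53.2 mV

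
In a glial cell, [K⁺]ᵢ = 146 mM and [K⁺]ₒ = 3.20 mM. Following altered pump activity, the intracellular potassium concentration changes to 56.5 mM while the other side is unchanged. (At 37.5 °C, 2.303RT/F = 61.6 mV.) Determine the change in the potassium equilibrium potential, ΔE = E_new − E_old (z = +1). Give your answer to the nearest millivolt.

E_old = (61.6/1)·log₁₀(3.20/146) = -102.21 mV
E_new = (61.6/1)·log₁₀(3.20/56.5) = -76.81 mV
ΔE = -76.81 − (-102.21) = 25.40 mV

25 mV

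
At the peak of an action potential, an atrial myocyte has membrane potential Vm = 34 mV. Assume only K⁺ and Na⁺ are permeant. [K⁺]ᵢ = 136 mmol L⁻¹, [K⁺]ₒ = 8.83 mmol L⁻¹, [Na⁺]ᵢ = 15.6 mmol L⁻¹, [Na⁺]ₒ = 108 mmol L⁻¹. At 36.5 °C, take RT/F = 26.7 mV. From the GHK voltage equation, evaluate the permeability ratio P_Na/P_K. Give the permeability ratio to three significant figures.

Let α = P_Na/P_K. GHK: Vm = 26.7·ln[(Kₒ + α·Naₒ)/(Kᵢ + α·Naᵢ)].
e^(Vm/26.7) = e^(34.0/26.7) = 3.573
So 3.573·(Kᵢ + α·Naᵢ) = Kₒ + α·Naₒ → α = (3.573·136.0 − 8.83) / (108.0 − 3.573·15.6)
α = (485.9 − 8.83) / (108.0 − 55.74) = 477.1/52.26 = 9.129

9.13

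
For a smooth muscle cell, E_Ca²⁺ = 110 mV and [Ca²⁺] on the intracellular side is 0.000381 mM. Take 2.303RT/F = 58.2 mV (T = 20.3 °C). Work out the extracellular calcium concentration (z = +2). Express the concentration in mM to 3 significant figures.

Nernst: E = (58.2/2) · log₁₀([out]/[in]), so log₁₀([out]/[in]) = 110.0 × 2 / 58.2 = 3.7801.
[out]/[in] = 10^(3.7801) = 6027.
[out] = 6027 × 0.000381 = 2.296 mM.

2.30 mM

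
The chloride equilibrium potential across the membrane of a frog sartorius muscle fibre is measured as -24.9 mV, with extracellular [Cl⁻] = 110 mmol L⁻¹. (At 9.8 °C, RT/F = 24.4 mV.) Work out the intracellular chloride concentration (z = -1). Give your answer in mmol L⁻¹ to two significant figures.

40 mmol L⁻¹

Nernst: E = (24.4/-1) · ln([out]/[in]), so ln([out]/[in]) = -24.9 × -1 / 24.4 = 1.0205.
[out]/[in] = e^(1.0205) = 2.775.
[in] = 110 / 2.775 = 39.65 mmol L⁻¹.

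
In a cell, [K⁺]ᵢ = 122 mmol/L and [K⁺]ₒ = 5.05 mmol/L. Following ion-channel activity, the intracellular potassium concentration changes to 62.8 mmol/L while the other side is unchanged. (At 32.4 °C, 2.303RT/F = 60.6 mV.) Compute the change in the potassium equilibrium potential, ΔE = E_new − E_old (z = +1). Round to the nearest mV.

E_old = (60.6/1)·log₁₀(5.05/122) = -83.81 mV
E_new = (60.6/1)·log₁₀(5.05/62.8) = -66.34 mV
ΔE = -66.34 − (-83.81) = 17.48 mV

17 mV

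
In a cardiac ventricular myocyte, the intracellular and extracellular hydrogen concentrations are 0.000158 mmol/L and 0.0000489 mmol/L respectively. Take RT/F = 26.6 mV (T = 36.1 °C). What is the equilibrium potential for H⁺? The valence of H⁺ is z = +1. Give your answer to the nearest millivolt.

-31 mV

E = (26.6/z) · ln([H⁺]_out/[H⁺]_in) with z = +1.
= (26.6/1) · ln(0.0000489/0.000158) = 26.60 · ln(0.3095)
= 26.60 · (-1.1728) = -31.20 mV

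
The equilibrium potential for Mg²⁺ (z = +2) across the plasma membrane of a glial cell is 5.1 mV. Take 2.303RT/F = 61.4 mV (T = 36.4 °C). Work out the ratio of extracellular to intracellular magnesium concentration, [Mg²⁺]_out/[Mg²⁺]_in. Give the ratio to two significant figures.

1.5

log₁₀([out]/[in]) = E·z/(61.4) = 5.1 × 2 / 61.4 = 0.1661
[out]/[in] = 10^(0.1661) = 1.466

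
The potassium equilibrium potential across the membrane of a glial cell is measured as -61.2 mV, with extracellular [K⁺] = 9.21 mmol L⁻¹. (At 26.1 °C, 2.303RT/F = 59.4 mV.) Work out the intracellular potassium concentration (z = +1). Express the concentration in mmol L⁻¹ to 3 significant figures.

98.8 mmol L⁻¹

Nernst: E = (59.4/1) · log₁₀([out]/[in]), so log₁₀([out]/[in]) = -61.2 × 1 / 59.4 = -1.0303.
[out]/[in] = 10^(-1.0303) = 0.09326.
[in] = 9.21 / 0.09326 = 98.76 mmol L⁻¹.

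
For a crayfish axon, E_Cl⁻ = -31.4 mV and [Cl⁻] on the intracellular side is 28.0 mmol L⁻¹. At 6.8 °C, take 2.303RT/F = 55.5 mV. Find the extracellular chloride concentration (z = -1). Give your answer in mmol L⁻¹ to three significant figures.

Nernst: E = (55.5/-1) · log₁₀([out]/[in]), so log₁₀([out]/[in]) = -31.4 × -1 / 55.5 = 0.5658.
[out]/[in] = 10^(0.5658) = 3.679.
[out] = 3.679 × 28.0 = 103 mmol L⁻¹.

103 mmol L⁻¹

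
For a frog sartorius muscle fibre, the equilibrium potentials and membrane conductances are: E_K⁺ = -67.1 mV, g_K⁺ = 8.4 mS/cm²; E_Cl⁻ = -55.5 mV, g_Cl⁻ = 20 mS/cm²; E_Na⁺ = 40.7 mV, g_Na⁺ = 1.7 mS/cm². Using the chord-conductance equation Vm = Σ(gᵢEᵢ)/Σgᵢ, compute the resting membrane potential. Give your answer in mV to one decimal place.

Σ gᵢEᵢ = 8.4·(-67.1) + 20·(-55.5) + 1.7·(40.7) = -1604.45
Σ gᵢ = 8.4 + 20 + 1.7 = 30.1
Vm = -1604.45 / 30.1 = -53.30 mV

-53.3 mV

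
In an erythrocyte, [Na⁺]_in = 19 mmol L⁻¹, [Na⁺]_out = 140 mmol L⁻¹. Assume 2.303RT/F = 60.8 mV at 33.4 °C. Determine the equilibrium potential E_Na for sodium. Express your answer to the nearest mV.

53 mV

E = (60.8/z) · log₁₀([Na⁺]_out/[Na⁺]_in) with z = +1.
= (60.8/1) · log₁₀(140/19) = 60.80 · log₁₀(7.368)
= 60.80 · (0.8674) = 52.74 mV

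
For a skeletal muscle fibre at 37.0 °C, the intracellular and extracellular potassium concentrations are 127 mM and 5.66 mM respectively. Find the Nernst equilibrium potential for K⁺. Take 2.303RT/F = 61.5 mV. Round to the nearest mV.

-83 mV

E = (61.5/z) · log₁₀([K⁺]_out/[K⁺]_in) with z = +1.
= (61.5/1) · log₁₀(5.66/127) = 61.50 · log₁₀(0.04457)
= 61.50 · (-1.3510) = -83.09 mV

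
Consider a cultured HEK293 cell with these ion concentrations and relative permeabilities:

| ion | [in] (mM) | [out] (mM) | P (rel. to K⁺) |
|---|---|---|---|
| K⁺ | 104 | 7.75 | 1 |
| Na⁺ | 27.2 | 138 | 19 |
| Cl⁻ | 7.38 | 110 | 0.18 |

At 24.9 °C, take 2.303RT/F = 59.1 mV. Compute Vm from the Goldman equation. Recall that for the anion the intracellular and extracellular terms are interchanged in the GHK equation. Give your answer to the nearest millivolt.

36 mV

Vm = 59.1 · log₁₀[(Σ P·[cation]ₒ + Σ P·[anion]ᵢ) / (Σ P·[cation]ᵢ + Σ P·[anion]ₒ)]
Numerator = 1×7.75 + 19×138 + 0.18×7.38 = 2631
Denominator = 1×104 + 19×27.2 + 0.18×110 = 640.6
Vm = 59.1 · log₁₀(4.1072) = 59.1 × (0.6135) = 36.26 mV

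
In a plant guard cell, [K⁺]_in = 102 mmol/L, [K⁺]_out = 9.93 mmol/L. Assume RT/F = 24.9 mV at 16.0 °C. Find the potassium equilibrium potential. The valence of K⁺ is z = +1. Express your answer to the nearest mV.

-58 mV

E = (24.9/z) · ln([K⁺]_out/[K⁺]_in) with z = +1.
= (24.9/1) · ln(9.93/102) = 24.90 · ln(0.09735)
= 24.90 · (-2.3294) = -58.00 mV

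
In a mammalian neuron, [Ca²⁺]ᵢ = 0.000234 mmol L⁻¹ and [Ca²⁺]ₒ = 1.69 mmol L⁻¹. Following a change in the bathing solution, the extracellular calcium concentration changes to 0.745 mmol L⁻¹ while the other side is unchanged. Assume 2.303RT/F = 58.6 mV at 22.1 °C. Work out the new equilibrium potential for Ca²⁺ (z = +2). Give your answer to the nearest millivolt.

After the shift: [Ca²⁺]_out = 0.745, [Ca²⁺]_in = 0.000234 mmol L⁻¹.
E_new = (58.6/2)·log₁₀(0.745/0.000234) = 29.30 · (3.5029) = 102.64 mV

103 mV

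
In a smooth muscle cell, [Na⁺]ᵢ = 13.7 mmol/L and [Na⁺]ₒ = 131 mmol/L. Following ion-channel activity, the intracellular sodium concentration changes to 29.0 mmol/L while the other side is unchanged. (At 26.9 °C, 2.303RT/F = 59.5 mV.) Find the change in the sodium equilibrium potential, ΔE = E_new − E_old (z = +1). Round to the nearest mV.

-19 mV

E_old = (59.5/1)·log₁₀(131/13.7) = 58.34 mV
E_new = (59.5/1)·log₁₀(131/29.0) = 38.96 mV
ΔE = 38.96 − (58.34) = -19.38 mV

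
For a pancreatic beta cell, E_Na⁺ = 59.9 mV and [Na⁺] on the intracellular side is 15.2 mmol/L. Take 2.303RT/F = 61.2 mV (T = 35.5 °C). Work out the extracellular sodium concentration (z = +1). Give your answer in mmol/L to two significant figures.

Nernst: E = (61.2/1) · log₁₀([out]/[in]), so log₁₀([out]/[in]) = 59.9 × 1 / 61.2 = 0.9788.
[out]/[in] = 10^(0.9788) = 9.523.
[out] = 9.523 × 15.2 = 144.7 mmol/L.

140 mmol/L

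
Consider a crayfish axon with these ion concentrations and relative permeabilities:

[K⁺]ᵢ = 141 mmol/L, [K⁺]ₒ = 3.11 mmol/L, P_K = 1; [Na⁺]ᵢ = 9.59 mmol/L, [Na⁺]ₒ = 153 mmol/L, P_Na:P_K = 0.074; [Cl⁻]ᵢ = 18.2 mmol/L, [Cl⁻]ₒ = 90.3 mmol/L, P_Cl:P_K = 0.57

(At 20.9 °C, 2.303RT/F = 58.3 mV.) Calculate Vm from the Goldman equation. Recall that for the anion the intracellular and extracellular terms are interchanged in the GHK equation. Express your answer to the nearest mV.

Vm = 58.3 · log₁₀[(Σ P·[cation]ₒ + Σ P·[anion]ᵢ) / (Σ P·[cation]ᵢ + Σ P·[anion]ₒ)]
Numerator = 1×3.11 + 0.074×153 + 0.57×18.2 = 24.81
Denominator = 1×141 + 0.074×9.59 + 0.57×90.3 = 193.2
Vm = 58.3 · log₁₀(0.12841) = 58.3 × (-0.8914) = -51.97 mV

-52 mV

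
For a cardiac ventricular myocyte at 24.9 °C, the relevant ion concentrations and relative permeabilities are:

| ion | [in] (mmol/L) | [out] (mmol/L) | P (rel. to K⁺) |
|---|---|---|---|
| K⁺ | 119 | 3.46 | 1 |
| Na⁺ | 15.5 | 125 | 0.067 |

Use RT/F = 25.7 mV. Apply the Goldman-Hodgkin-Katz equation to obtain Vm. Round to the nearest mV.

Vm = 25.7 · ln[(Σ P·[cation]ₒ + Σ P·[anion]ᵢ) / (Σ P·[cation]ᵢ + Σ P·[anion]ₒ)]
Numerator = 1×3.46 + 0.067×125 = 11.84
Denominator = 1×119 + 0.067×15.5 = 120
Vm = 25.7 · ln(0.098593) = 25.7 × (-2.3168) = -59.54 mV

-60 mV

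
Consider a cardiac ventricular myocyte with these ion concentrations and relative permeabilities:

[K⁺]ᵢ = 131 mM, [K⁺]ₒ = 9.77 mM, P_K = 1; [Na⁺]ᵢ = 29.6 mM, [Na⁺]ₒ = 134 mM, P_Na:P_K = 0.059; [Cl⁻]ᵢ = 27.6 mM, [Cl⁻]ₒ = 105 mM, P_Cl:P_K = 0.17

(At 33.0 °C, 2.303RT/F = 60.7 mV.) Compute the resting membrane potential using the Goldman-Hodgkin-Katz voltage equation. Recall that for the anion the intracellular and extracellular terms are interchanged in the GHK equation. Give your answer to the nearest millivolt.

-50 mV

Vm = 60.7 · log₁₀[(Σ P·[cation]ₒ + Σ P·[anion]ᵢ) / (Σ P·[cation]ᵢ + Σ P·[anion]ₒ)]
Numerator = 1×9.77 + 0.059×134 + 0.17×27.6 = 22.37
Denominator = 1×131 + 0.059×29.6 + 0.17×105 = 150.6
Vm = 60.7 · log₁₀(0.14853) = 60.7 × (-0.8282) = -50.27 mV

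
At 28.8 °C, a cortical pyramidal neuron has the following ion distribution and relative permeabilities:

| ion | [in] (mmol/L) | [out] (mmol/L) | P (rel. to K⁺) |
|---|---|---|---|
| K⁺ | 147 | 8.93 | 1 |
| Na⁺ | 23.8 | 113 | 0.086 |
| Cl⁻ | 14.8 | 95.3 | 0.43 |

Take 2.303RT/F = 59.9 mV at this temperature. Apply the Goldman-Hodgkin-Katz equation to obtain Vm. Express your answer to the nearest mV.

Vm = 59.9 · log₁₀[(Σ P·[cation]ₒ + Σ P·[anion]ᵢ) / (Σ P·[cation]ᵢ + Σ P·[anion]ₒ)]
Numerator = 1×8.93 + 0.086×113 + 0.43×14.8 = 25.01
Denominator = 1×147 + 0.086×23.8 + 0.43×95.3 = 190
Vm = 59.9 · log₁₀(0.13162) = 59.9 × (-0.8807) = -52.75 mV

-53 mV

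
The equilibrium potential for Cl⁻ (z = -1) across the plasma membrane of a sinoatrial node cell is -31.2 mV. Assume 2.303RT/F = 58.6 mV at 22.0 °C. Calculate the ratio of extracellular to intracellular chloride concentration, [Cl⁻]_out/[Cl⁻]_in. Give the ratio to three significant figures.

3.41

log₁₀([out]/[in]) = E·z/(58.6) = -31.2 × -1 / 58.6 = 0.5324
[out]/[in] = 10^(0.5324) = 3.407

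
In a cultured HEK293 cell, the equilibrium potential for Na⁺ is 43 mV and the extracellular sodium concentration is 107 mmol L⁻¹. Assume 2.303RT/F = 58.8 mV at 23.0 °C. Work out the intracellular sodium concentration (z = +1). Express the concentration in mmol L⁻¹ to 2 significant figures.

Nernst: E = (58.8/1) · log₁₀([out]/[in]), so log₁₀([out]/[in]) = 43.0 × 1 / 58.8 = 0.7313.
[out]/[in] = 10^(0.7313) = 5.386.
[in] = 107 / 5.386 = 19.87 mmol L⁻¹.

20 mmol L⁻¹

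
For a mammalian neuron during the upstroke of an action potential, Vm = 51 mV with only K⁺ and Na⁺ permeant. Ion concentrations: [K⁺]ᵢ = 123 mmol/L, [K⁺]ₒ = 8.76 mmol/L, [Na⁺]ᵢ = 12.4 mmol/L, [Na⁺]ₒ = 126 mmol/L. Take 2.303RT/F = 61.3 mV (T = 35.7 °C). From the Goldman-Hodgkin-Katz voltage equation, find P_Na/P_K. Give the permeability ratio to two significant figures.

20

Let α = P_Na/P_K. GHK: Vm = 61.3·log₁₀[(Kₒ + α·Naₒ)/(Kᵢ + α·Naᵢ)].
10^(Vm/61.3) = 10^(51.0/61.3) = 6.7916
So 6.7916·(Kᵢ + α·Naᵢ) = Kₒ + α·Naₒ → α = (6.7916·123.0 − 8.76) / (126.0 − 6.7916·12.4)
α = (835.4 − 8.76) / (126.0 − 84.22) = 826.6/41.78 = 19.78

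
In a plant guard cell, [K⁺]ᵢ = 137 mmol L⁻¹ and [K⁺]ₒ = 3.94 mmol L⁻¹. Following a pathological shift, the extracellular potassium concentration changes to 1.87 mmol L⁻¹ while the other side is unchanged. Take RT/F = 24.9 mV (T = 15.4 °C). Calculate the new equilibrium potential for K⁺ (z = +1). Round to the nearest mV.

After the shift: [K⁺]_out = 1.87, [K⁺]_in = 137 mmol L⁻¹.
E_new = (24.9/1)·ln(1.87/137) = 24.90 · (-4.2940) = -106.92 mV

-107 mV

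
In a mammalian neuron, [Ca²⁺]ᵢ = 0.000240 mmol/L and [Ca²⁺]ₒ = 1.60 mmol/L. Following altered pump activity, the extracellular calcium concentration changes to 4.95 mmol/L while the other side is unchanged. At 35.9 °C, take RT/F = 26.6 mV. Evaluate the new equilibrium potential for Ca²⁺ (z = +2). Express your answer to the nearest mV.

132 mV

After the shift: [Ca²⁺]_out = 4.95, [Ca²⁺]_in = 0.000240 mmol/L.
E_new = (26.6/2)·ln(4.95/0.000240) = 13.30 · (9.9343) = 132.13 mV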